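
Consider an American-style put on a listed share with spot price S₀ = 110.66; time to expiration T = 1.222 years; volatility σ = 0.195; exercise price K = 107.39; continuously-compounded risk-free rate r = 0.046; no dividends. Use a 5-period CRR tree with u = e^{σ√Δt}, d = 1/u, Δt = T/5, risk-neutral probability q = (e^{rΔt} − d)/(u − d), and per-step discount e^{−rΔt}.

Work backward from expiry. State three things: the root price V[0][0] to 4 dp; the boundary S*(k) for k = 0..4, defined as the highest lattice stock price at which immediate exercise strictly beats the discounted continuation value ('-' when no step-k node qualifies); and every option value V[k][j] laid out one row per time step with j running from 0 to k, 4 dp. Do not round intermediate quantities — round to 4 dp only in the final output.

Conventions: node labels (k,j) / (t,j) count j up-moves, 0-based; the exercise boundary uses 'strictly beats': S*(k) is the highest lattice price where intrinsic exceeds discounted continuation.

Δt=0.24440, u=1.10120, d=0.90810, q=0.53447, disc=e^(-rΔt)=0.98882
k=5 terminal: V=max(K-S,0) → 39.0529 24.5213 6.8998 0.0000 0.0000 0.0000
k=4: j=0 S=75.2530 intr=32.1370 cont=30.9365 V=32.1370[EX]; j=1 S=91.2551 intr=16.1349 cont=14.9343 V=16.1349[EX]; j=2 S=110.6600 intr=0.0000 cont=3.1762 V=3.1762[hold]; j=3 S=134.1913 intr=0.0000 cont=0.0000 V=0.0000[hold]; j=4 S=162.7263 intr=0.0000 cont=0.0000 V=0.0000[hold]  S*(4)=91.2551
k=3: j=0 S=82.8687 intr=24.5213 cont=23.3208 V=24.5213[EX]; j=1 S=100.4902 intr=6.8998 cont=9.1059 V=9.1059[hold]; j=2 S=121.8590 intr=0.0000 cont=1.4621 V=1.4621[hold]; j=3 S=147.7716 intr=0.0000 cont=0.0000 V=0.0000[hold]  S*(3)=82.8687
k=2: j=0 S=91.2551 intr=16.1349 cont=16.1003 V=16.1349[EX]; j=1 S=110.6600 intr=0.0000 cont=4.9644 V=4.9644[hold]; j=2 S=134.1913 intr=0.0000 cont=0.6730 V=0.6730[hold]  S*(2)=91.2551
k=1: j=0 S=100.4902 intr=6.8998 cont=10.0510 V=10.0510[hold]; j=1 S=121.8590 intr=0.0000 cont=2.6410 V=2.6410[hold]  S*(1)=-
k=0: j=0 S=110.6600 intr=0.0000 cont=6.0225 V=6.0225[hold]  S*(0)=-

price = 6.0225
boundary = - - 91.2551 82.8687 91.2551
tree:
6.0225
10.0510 2.6410
16.1349 4.9644 0.6730
24.5213 9.1059 1.4621 0.0000
32.1370 16.1349 3.1762 0.0000 0.0000
39.0529 24.5213 6.8998 0.0000 0.0000 0.0000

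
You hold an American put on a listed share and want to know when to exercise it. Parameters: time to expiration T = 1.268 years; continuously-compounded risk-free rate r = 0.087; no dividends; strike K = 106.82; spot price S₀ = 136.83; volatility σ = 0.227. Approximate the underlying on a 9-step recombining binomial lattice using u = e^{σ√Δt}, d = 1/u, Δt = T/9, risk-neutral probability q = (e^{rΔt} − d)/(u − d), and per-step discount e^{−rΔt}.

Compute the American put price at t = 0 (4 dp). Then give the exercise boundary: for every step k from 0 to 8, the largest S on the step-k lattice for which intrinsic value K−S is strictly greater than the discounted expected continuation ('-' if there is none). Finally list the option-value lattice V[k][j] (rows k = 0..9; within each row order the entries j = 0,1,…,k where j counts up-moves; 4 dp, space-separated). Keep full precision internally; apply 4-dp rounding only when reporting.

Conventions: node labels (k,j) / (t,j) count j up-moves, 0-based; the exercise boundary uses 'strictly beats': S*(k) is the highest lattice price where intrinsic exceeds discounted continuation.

Δt=0.14089, u=1.08894, d=0.91832, q=0.55100, disc=e^(-rΔt)=0.98782
k=9 terminal: V=max(K-S,0) → 43.2656 31.4578 17.4563 0.8533 0.0000 0.0000 0.0000 0.0000 0.0000 0.0000
k=8: j=0 S=69.2069 intr=37.6131 cont=36.3118 V=37.6131[EX]; j=1 S=82.0649 intr=24.7551 cont=23.4538 V=24.7551[EX]; j=2 S=97.3118 intr=9.5082 cont=8.2069 V=9.5082[EX]; j=3 S=115.3914 intr=0.0000 cont=0.3785 V=0.3785[hold]; j=4 S=136.8300 intr=0.0000 cont=0.0000 V=0.0000[hold]; j=5 S=162.2517 intr=0.0000 cont=0.0000 V=0.0000[hold]; j=6 S=192.3966 intr=0.0000 cont=0.0000 V=0.0000[hold]; j=7 S=228.1420 intr=0.0000 cont=0.0000 V=0.0000[hold]; j=8 S=270.5286 intr=0.0000 cont=0.0000 V=0.0000[hold]  S*(8)=97.3118
k=7: j=0 S=75.3622 intr=31.4578 cont=30.1565 V=31.4578[EX]; j=1 S=89.3637 intr=17.4563 cont=16.1549 V=17.4563[EX]; j=2 S=105.9667 intr=0.8533 cont=4.4232 V=4.4232[hold]; j=3 S=125.6543 intr=0.0000 cont=0.1679 V=0.1679[hold]; j=4 S=148.9997 intr=0.0000 cont=0.0000 V=0.0000[hold]; j=5 S=176.6824 intr=0.0000 cont=0.0000 V=0.0000[hold]; j=6 S=209.5083 intr=0.0000 cont=0.0000 V=0.0000[hold]; j=7 S=248.4330 intr=0.0000 cont=0.0000 V=0.0000[hold]  S*(7)=89.3637
k=6: j=0 S=82.0649 intr=24.7551 cont=23.4538 V=24.7551[EX]; j=1 S=97.3118 intr=9.5082 cont=10.1499 V=10.1499[hold]; j=2 S=115.3914 intr=0.0000 cont=2.0532 V=2.0532[hold]; j=3 S=136.8300 intr=0.0000 cont=0.0745 V=0.0745[hold]; j=4 S=162.2517 intr=0.0000 cont=0.0000 V=0.0000[hold]; j=5 S=192.3966 intr=0.0000 cont=0.0000 V=0.0000[hold]; j=6 S=228.1420 intr=0.0000 cont=0.0000 V=0.0000[hold]  S*(6)=82.0649
k=5: j=0 S=89.3637 intr=17.4563 cont=16.5042 V=17.4563[EX]; j=1 S=105.9667 intr=0.8533 cont=5.6194 V=5.6194[hold]; j=2 S=125.6543 intr=0.0000 cont=0.9512 V=0.9512[hold]; j=3 S=148.9997 intr=0.0000 cont=0.0330 V=0.0330[hold]; j=4 S=176.6824 intr=0.0000 cont=0.0000 V=0.0000[hold]; j=5 S=209.5083 intr=0.0000 cont=0.0000 V=0.0000[hold]  S*(5)=89.3637
k=4: j=0 S=97.3118 intr=9.5082 cont=10.8010 V=10.8010[hold]; j=1 S=115.3914 intr=0.0000 cont=3.0101 V=3.0101[hold]; j=2 S=136.8300 intr=0.0000 cont=0.4399 V=0.4399[hold]; j=3 S=162.2517 intr=0.0000 cont=0.0146 V=0.0146[hold]; j=4 S=192.3966 intr=0.0000 cont=0.0000 V=0.0000[hold]  S*(4)=-
k=3: j=0 S=105.9667 intr=0.8533 cont=6.4290 V=6.4290[hold]; j=1 S=125.6543 intr=0.0000 cont=1.5745 V=1.5745[hold]; j=2 S=148.9997 intr=0.0000 cont=0.2031 V=0.2031[hold]; j=3 S=176.6824 intr=0.0000 cont=0.0065 V=0.0065[hold]  S*(3)=-
k=2: j=0 S=115.3914 intr=0.0000 cont=3.7084 V=3.7084[hold]; j=1 S=136.8300 intr=0.0000 cont=0.8089 V=0.8089[hold]; j=2 S=162.2517 intr=0.0000 cont=0.0936 V=0.0936[hold]  S*(2)=-
k=1: j=0 S=125.6543 intr=0.0000 cont=2.0851 V=2.0851[hold]; j=1 S=148.9997 intr=0.0000 cont=0.4097 V=0.4097[hold]  S*(1)=-
k=0: j=0 S=136.8300 intr=0.0000 cont=1.1478 V=1.1478[hold]  S*(0)=-

price = 1.1478
boundary = - - - - - 89.3637 82.0649 89.3637 97.3118
tree:
1.1478
2.0851 0.4097
3.7084 0.8089 0.0936
6.4290 1.5745 0.2031 0.0065
10.8010 3.0101 0.4399 0.0146 0.0000
17.4563 5.6194 0.9512 0.0330 0.0000 0.0000
24.7551 10.1499 2.0532 0.0745 0.0000 0.0000 0.0000
31.4578 17.4563 4.4232 0.1679 0.0000 0.0000 0.0000 0.0000
37.6131 24.7551 9.5082 0.3785 0.0000 0.0000 0.0000 0.0000 0.0000
43.2656 31.4578 17.4563 0.8533 0.0000 0.0000 0.0000 0.0000 0.0000 0.0000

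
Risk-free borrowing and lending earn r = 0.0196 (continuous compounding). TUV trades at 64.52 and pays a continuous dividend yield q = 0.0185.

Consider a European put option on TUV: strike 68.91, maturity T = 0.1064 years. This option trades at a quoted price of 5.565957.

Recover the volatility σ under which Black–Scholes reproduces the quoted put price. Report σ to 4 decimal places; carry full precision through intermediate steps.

sigma = 0.3308

At σ = 0.3308 the Black–Scholes value reproduces the quote:
σ√T = 0.3308·√0.1064 = 0.107904
d₁ = (ln(S/K) + (r−q+σ²/2)T) / (σ√T) = (ln(64.52/68.91) + (0.0196−0.0185+0.3308²/2)·0.1064) / 0.107904 = (-0.065826 + 0.005939) / 0.107904 = -0.555008
d₂ = d₁ − σ√T = -0.555008 − 0.107904 = -0.662912
e^{−rT} = 0.997917
e^{−qT} = 0.998034
N(−d₁) = 0.710555,  N(−d₂) = 0.746306
V = K·e^{−rT}·N(−d₂) − S·e^{−qT}·N(−d₁) = 51.320838 − 45.754881 = 5.565957 (the quoted price), and the Black–Scholes price is strictly increasing in σ, so σ is unique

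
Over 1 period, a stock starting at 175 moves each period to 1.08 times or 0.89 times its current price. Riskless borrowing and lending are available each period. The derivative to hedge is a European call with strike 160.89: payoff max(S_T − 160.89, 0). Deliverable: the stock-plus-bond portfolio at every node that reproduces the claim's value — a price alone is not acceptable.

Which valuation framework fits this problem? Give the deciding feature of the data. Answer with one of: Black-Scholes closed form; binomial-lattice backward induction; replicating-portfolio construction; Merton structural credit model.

Key observation: what is demanded is not a single number but the (Δ, B) position at each node of the 1.08/0.89 tree starting at 175; constructing those positions is the replicating-portfolio method.

framework: replicating-portfolio construction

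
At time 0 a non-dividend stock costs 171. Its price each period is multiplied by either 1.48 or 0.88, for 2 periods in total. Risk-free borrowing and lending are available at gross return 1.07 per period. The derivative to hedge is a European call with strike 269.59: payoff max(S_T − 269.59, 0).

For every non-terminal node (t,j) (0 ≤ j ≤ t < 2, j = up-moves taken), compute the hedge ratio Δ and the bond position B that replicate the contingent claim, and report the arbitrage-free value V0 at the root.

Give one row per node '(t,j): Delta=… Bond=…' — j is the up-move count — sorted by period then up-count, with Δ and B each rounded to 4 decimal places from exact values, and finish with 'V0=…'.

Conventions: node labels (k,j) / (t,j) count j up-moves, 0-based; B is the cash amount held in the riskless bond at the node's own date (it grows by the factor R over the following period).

The replicating-portfolio and risk-neutral prices coincide; use p* = (1.07−0.88)/(1.48−0.88) = 0.3167 for the latter.
Expiry values: V(2,0)=0.0000, V(2,1)=0.0000, V(2,2)=104.9684
(1,0): S=150.4800. Δ = (V_up−V_dn)/(S_up−S_dn) = (0.0000−0.0000)/(222.7104−132.4224) = 0.0000. V = [p*·0.0000 + (1−p*)·0.0000]/1.07 = 0.0000. B = V − Δ·S = 0.0000.
(1,1): S=253.0800. Δ = (V_up−V_dn)/(S_up−S_dn) = (104.9684−0.0000)/(374.5584−222.7104) = 0.6913. V = [p*·104.9684 + (1−p*)·0.0000]/1.07 = 31.0654. B = V − Δ·S = -143.8819.
(0,0): S=171.0000. Δ = (V_up−V_dn)/(S_up−S_dn) = (31.0654−0.0000)/(253.0800−150.4800) = 0.3028. V = [p*·31.0654 + (1−p*)·0.0000]/1.07 = 9.1938. B = V − Δ·S = -42.5819.
Check: Δ(0,0)·S0 + B(0,0) = 9.1938 = V0.

(0,0): Delta=0.3028 Bond=-42.5819
(1,0): Delta=0.0000 Bond=0.0000
(1,1): Delta=0.6913 Bond=-143.8819
V0=9.1938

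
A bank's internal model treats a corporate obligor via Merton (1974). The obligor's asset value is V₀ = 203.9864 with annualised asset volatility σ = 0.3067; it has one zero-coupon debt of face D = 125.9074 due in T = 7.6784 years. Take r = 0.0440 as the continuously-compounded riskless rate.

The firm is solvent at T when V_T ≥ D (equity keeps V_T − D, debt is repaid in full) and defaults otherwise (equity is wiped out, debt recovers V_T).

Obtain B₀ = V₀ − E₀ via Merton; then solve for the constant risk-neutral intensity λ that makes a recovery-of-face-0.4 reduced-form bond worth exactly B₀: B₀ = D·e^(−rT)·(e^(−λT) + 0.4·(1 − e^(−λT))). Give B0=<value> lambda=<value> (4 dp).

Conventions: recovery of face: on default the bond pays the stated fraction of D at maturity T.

B0=80.1372 lambda=0.0258

Equity is a call on the firm's assets struck at D = 125.9074:
d₁ = [ln(V₀/D) + (r + σ²/2)T] / (σ√T)
   = [ln(203.9864/125.9074) + (0.0440 + 0.5·0.3067²)·7.6784] / (0.3067·√7.6784)
   = [0.482507 + 0.698984] / 0.849863 = 1.390212
d₂ = d₁ − σ√T = 1.390212 − 0.849863 = 0.540348
N(d₁) = 0.917768,  N(d₂) = 0.705522,  e^(−rT) = 0.713303
E₀ = V₀·N(d₁) − D·e^(−rT)·N(d₂)
   = 203.9864·0.917768 − 125.9074·0.713303·0.705522 = 123.849188
B₀ = V₀ − E₀ = 203.9864 − 123.849188 = 80.137212
e^(−λT) = (B₀·e^(rT)/D − 0.4)/(1 − 0.4) = (80.1372·1.401930/125.9074 − 0.4)/0.6 = 0.82049395
λ = −ln(0.82049395)/7.6784 = 0.025767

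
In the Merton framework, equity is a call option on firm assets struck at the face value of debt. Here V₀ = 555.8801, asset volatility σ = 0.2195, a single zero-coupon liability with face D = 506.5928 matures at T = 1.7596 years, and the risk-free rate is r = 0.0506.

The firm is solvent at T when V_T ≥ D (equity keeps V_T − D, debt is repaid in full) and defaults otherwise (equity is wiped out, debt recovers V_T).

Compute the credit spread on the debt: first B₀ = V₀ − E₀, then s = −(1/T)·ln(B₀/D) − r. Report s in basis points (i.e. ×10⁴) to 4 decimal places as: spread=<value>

spread=299.6788

With assets at 555.8801 and a single debt payment of 506.5928 at 1.7596 years:
d₁ = [ln(V₀/D) + (r + σ²/2)T] / (σ√T)
   = [ln(555.8801/506.5928) + (0.0506 + 0.5·0.2195²)·1.7596] / (0.2195·√1.7596)
   = [0.092845 + 0.131425] / 0.291167 = 0.770246
d₂ = d₁ − σ√T = 0.770246 − 0.291167 = 0.479079
N(d₁) = 0.779423,  N(d₂) = 0.684059,  e^(−rT) = 0.914813
E₀ = V₀·N(d₁) − D·e^(−rT)·N(d₂)
   = 555.8801·0.779423 − 506.5928·0.914813·0.684059 = 116.247101
B₀ = V₀ − E₀ = 555.8801 − 116.247101 = 439.632999
spread = −(1/T)·ln(B₀/D) − r = −(1/1.7596)·ln(439.632999/506.5928) − 0.0506 = 0.02996788
in basis points: 0.02996788 × 10⁴ = 299.6788 bp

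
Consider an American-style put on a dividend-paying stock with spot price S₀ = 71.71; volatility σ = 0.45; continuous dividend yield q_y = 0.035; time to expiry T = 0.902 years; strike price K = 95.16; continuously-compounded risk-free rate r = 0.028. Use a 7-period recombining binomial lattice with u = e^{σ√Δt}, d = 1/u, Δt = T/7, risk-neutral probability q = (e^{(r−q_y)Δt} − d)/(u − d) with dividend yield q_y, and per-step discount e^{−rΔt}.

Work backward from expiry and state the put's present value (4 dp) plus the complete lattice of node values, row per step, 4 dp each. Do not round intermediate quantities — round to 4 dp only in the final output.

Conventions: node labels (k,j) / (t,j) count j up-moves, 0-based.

price = 28.7843
tree:
28.7843
35.9549 20.4895
43.5270 27.2396 12.6288
50.9909 35.0001 18.2314 6.0697
57.5793 43.2475 25.4746 9.7668 1.7236
63.1850 50.9909 34.1465 15.3692 3.1853 0.0000
67.9545 57.5793 43.2475 23.4500 5.8864 0.0000 0.0000
72.0125 63.1850 50.9909 34.1465 10.8783 0.0000 0.0000 0.0000

Δt=0.12886  u=1.17531  d=0.85084  q=0.45693  discount=0.99640
step 7 (expiry): payoffs max(K−S,0) = 72.0125 63.1850 50.9909 34.1465 10.8783 0.0000 0.0000 0.0000
k=6: (k=6,j=0): S=27.2055, K−S=67.9545, hold=67.7342 ⇒ V=67.9545 exercise | (k=6,j=1): S=37.5807, K−S=57.5793, hold=57.4057 ⇒ V=57.5793 exercise | (k=6,j=2): S=51.9125, K−S=43.2475, hold=43.1384 ⇒ V=43.2475 exercise | (k=6,j=3): S=71.7100, K−S=23.4500, hold=23.4300 ⇒ V=23.4500 exercise | (k=6,j=4): S=99.0575, K−S=0.0000, hold=5.8864 ⇒ V=5.8864 continue | (k=6,j=5): S=136.8343, K−S=0.0000, hold=0.0000 ⇒ V=0.0000 continue | (k=6,j=6): S=189.0177, K−S=0.0000, hold=0.0000 ⇒ V=0.0000 continue
k=5: (k=5,j=0): S=31.9750, K−S=63.1850, hold=62.9861 ⇒ V=63.1850 exercise | (k=5,j=1): S=44.1691, K−S=50.9909, hold=50.8470 ⇒ V=50.9909 exercise | (k=5,j=2): S=61.0135, K−S=34.1465, hold=34.0783 ⇒ V=34.1465 exercise | (k=5,j=3): S=84.2817, K−S=10.8783, hold=15.3692 ⇒ V=15.3692 continue | (k=5,j=4): S=116.4236, K−S=0.0000, hold=3.1853 ⇒ V=3.1853 continue | (k=5,j=5): S=160.8232, K−S=0.0000, hold=0.0000 ⇒ V=0.0000 continue
k=4: (k=4,j=0): S=37.5807, K−S=57.5793, hold=57.4057 ⇒ V=57.5793 exercise | (k=4,j=1): S=51.9125, K−S=43.2475, hold=43.1384 ⇒ V=43.2475 exercise | (k=4,j=2): S=71.7100, K−S=23.4500, hold=25.4746 ⇒ V=25.4746 continue | (k=4,j=3): S=99.0575, K−S=0.0000, hold=9.7668 ⇒ V=9.7668 continue | (k=4,j=4): S=136.8343, K−S=0.0000, hold=1.7236 ⇒ V=1.7236 continue
k=3: (k=3,j=0): S=44.1691, K−S=50.9909, hold=50.8470 ⇒ V=50.9909 exercise | (k=3,j=1): S=61.0135, K−S=34.1465, hold=35.0001 ⇒ V=35.0001 continue | (k=3,j=2): S=84.2817, K−S=10.8783, hold=18.2314 ⇒ V=18.2314 continue | (k=3,j=3): S=116.4236, K−S=0.0000, hold=6.0697 ⇒ V=6.0697 continue
k=2: (k=2,j=0): S=51.9125, K−S=43.2475, hold=43.5270 ⇒ V=43.5270 continue | (k=2,j=1): S=71.7100, K−S=23.4500, hold=27.2396 ⇒ V=27.2396 continue | (k=2,j=2): S=99.0575, K−S=0.0000, hold=12.6288 ⇒ V=12.6288 continue
k=1: (k=1,j=0): S=61.0135, K−S=34.1465, hold=35.9549 ⇒ V=35.9549 continue | (k=1,j=1): S=84.2817, K−S=10.8783, hold=20.4895 ⇒ V=20.4895 continue
k=0: (k=0,j=0): S=71.7100, K−S=23.4500, hold=28.7843 ⇒ V=28.7843 continue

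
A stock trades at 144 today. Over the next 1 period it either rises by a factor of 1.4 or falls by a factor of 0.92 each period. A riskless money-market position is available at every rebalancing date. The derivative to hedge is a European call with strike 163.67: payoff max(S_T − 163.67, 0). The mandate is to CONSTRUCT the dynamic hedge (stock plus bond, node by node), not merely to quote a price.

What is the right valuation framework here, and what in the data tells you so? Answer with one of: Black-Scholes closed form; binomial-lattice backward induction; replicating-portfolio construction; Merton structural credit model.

Key observation: the task asks for the hedge itself — share and bond holdings at every node of the 1-period tree on spot 144 with factors 1.4/0.92 — which is exactly what the replicating-portfolio construction produces.

framework: replicating-portfolio construction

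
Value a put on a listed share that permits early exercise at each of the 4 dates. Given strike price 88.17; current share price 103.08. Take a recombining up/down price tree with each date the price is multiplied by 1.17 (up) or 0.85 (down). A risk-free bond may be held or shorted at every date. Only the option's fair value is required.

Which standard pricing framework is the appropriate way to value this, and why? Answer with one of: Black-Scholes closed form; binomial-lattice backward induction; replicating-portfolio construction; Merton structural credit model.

framework: binomial-lattice backward induction

Key observation: with exercise allowed before expiry on a discrete up/down model (4 steps from spot 103.08), the strike-88.17 put's value must be rolled back through the tree testing early exercise at each node.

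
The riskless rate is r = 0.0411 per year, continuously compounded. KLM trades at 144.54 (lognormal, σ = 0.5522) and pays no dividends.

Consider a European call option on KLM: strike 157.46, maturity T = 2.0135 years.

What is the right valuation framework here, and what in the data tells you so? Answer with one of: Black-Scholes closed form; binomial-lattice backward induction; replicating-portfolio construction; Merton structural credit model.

Key observation: a European claim on KLM (strike 157.46) — a lognormal (GBM) underlying with constant rate and volatility — has an exact closed-form value; no lattice or capital structure is involved.

framework: Black-Scholes closed form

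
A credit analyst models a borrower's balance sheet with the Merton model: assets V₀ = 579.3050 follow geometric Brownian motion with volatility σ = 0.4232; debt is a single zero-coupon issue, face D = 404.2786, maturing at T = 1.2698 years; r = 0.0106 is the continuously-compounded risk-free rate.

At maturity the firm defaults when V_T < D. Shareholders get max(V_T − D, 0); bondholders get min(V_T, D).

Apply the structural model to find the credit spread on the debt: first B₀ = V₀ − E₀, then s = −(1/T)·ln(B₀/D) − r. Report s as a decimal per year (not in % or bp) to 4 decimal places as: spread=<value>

spread=0.0572

Work the structural quantities from V₀ = 579.3050 against face 404.2786:
d₁ = [ln(V₀/D) + (r + σ²/2)T] / (σ√T)
   = [ln(579.3050/404.2786) + (0.0106 + 0.5·0.4232²)·1.2698] / (0.4232·√1.2698)
   = [0.359725 + 0.127169] / 0.476885 = 1.020990
d₂ = d₁ − σ√T = 1.020990 − 0.476885 = 0.544105
N(d₁) = 0.846370,  N(d₂) = 0.706815,  e^(−rT) = 0.986630
E₀ = V₀·N(d₁) − D·e^(−rT)·N(d₂)
   = 579.3050·0.846370 − 404.2786·0.986630·0.706815 = 208.376620
B₀ = V₀ − E₀ = 579.3050 − 208.376620 = 370.928380
spread = −(1/T)·ln(B₀/D) − r = −(1/1.2698)·ln(370.928380/404.2786) − 0.0106 = 0.05720221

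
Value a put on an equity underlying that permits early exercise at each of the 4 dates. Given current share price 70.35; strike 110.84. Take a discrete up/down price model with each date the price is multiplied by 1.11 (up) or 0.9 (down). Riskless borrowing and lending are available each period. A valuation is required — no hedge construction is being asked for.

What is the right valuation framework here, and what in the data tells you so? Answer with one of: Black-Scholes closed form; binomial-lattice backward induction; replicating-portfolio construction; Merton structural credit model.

Key observation: early exercise of the strike-110.84 put must be checked at each of the 4 dates (spot 70.35), which forces a node-by-node comparison of intrinsic and continuation value backward from expiry.

framework: binomial-lattice backward induction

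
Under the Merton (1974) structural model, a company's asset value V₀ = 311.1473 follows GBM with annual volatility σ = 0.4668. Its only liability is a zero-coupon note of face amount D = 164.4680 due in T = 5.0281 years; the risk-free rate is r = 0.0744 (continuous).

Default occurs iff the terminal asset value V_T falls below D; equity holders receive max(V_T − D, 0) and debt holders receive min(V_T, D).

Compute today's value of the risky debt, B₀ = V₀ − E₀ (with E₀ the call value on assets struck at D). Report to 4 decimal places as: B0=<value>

Equity is a call on the firm's assets struck at D = 164.4680:
d₁ = [ln(V₀/D) + (r + σ²/2)T] / (σ√T)
   = [ln(311.1473/164.4680) + (0.0744 + 0.5·0.4668²)·5.0281] / (0.4668·√5.0281)
   = [0.637550 + 0.921908] / 1.046725 = 1.489844
d₂ = d₁ − σ√T = 1.489844 − 1.046725 = 0.443119
N(d₁) = 0.931867,  N(d₂) = 0.671160,  e^(−rT) = 0.687915
E₀ = V₀·N(d₁) − D·e^(−rT)·N(d₂)
   = 311.1473·0.931867 − 164.4680·0.687915·0.671160 = 214.013021
B₀ = V₀ − E₀ = 311.1473 − 214.013021 = 97.134279

B0=97.1343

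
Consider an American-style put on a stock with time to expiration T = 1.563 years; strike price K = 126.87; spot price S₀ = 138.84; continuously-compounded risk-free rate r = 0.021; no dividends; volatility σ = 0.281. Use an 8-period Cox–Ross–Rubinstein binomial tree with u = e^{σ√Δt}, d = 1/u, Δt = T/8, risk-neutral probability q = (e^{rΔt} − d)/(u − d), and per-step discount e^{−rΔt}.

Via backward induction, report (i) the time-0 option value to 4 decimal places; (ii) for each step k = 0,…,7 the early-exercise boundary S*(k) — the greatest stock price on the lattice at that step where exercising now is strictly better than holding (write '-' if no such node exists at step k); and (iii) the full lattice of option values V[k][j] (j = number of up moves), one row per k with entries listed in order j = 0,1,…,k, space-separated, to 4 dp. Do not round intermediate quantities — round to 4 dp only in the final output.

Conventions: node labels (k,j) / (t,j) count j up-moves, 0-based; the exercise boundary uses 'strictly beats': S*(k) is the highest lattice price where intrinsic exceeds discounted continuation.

Δt=0.19537, u=1.13225, d=0.88320, q=0.48550, disc=e^(-rΔt)=0.99591
k=8 terminal: V=max(K-S,0) → 75.4679 60.9732 42.3912 18.5693 0.0000 0.0000 0.0000 0.0000 0.0000
k=7: j=0 S=58.1999 intr=68.6701 cont=68.1506 V=68.6701[EX]; j=1 S=74.6115 intr=52.2585 cont=51.7390 V=52.2585[EX]; j=2 S=95.6510 intr=31.2190 cont=30.6996 V=31.2190[EX]; j=3 S=122.6233 intr=4.2467 cont=9.5149 V=9.5149[hold]; j=4 S=157.2014 intr=0.0000 cont=0.0000 V=0.0000[hold]; j=5 S=201.5301 intr=0.0000 cont=0.0000 V=0.0000[hold]; j=6 S=258.3589 intr=0.0000 cont=0.0000 V=0.0000[hold]; j=7 S=331.2127 intr=0.0000 cont=0.0000 V=0.0000[hold]  S*(7)=95.6510
k=6: j=0 S=65.8968 intr=60.9732 cont=60.4538 V=60.9732[EX]; j=1 S=84.4788 intr=42.3912 cont=41.8718 V=42.3912[EX]; j=2 S=108.3007 intr=18.5693 cont=20.5971 V=20.5971[hold]; j=3 S=138.8400 intr=0.0000 cont=4.8754 V=4.8754[hold]; j=4 S=177.9910 intr=0.0000 cont=0.0000 V=0.0000[hold]; j=5 S=228.1821 intr=0.0000 cont=0.0000 V=0.0000[hold]; j=6 S=292.5265 intr=0.0000 cont=0.0000 V=0.0000[hold]  S*(6)=84.4788
k=5: j=0 S=74.6115 intr=52.2585 cont=51.7390 V=52.2585[EX]; j=1 S=95.6510 intr=31.2190 cont=31.6800 V=31.6800[hold]; j=2 S=122.6233 intr=4.2467 cont=12.9112 V=12.9112[hold]; j=3 S=157.2014 intr=0.0000 cont=2.4981 V=2.4981[hold]; j=4 S=201.5301 intr=0.0000 cont=0.0000 V=0.0000[hold]; j=5 S=258.3589 intr=0.0000 cont=0.0000 V=0.0000[hold]  S*(5)=74.6115
k=4: j=0 S=84.4788 intr=42.3912 cont=42.0946 V=42.3912[EX]; j=1 S=108.3007 intr=18.5693 cont=22.4754 V=22.4754[hold]; j=2 S=138.8400 intr=0.0000 cont=7.8235 V=7.8235[hold]; j=3 S=177.9910 intr=0.0000 cont=1.2800 V=1.2800[hold]; j=4 S=228.1821 intr=0.0000 cont=0.0000 V=0.0000[hold]  S*(4)=84.4788
k=3: j=0 S=95.6510 intr=31.2190 cont=32.5882 V=32.5882[hold]; j=1 S=122.6233 intr=4.2467 cont=15.2991 V=15.2991[hold]; j=2 S=157.2014 intr=0.0000 cont=4.6277 V=4.6277[hold]; j=3 S=201.5301 intr=0.0000 cont=0.6559 V=0.6559[hold]  S*(3)=-
k=2: j=0 S=108.3007 intr=18.5693 cont=24.0953 V=24.0953[hold]; j=1 S=138.8400 intr=0.0000 cont=10.0767 V=10.0767[hold]; j=2 S=177.9910 intr=0.0000 cont=2.6883 V=2.6883[hold]  S*(2)=-
k=1: j=0 S=122.6233 intr=4.2467 cont=17.2185 V=17.2185[hold]; j=1 S=157.2014 intr=0.0000 cont=6.4631 V=6.4631[hold]  S*(1)=-
k=0: j=0 S=138.8400 intr=0.0000 cont=11.9477 V=11.9477[hold]  S*(0)=-

price = 11.9477
boundary = - - - - 84.4788 74.6115 84.4788 95.6510
tree:
11.9477
17.2185 6.4631
24.0953 10.0767 2.6883
32.5882 15.2991 4.6277 0.6559
42.3912 22.4754 7.8235 1.2800 0.0000
52.2585 31.6800 12.9112 2.4981 0.0000 0.0000
60.9732 42.3912 20.5971 4.8754 0.0000 0.0000 0.0000
68.6701 52.2585 31.2190 9.5149 0.0000 0.0000 0.0000 0.0000
75.4679 60.9732 42.3912 18.5693 0.0000 0.0000 0.0000 0.0000 0.0000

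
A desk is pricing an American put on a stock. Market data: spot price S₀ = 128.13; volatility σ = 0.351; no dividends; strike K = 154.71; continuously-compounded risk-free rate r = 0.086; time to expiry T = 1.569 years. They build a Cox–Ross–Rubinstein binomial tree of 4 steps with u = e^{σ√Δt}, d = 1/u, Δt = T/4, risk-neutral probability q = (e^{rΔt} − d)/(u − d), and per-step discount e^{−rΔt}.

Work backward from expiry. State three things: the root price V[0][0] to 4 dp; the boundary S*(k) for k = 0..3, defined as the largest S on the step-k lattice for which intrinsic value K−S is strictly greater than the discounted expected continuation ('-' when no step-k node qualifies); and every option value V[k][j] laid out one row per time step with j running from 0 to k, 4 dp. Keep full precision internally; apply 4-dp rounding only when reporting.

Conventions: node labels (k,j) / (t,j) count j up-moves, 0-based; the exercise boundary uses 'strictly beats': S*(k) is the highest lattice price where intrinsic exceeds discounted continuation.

Δt=0.39225, u=1.24587, d=0.80265, q=0.52267, disc=e^(-rΔt)=0.96683
k=4 terminal: V=max(K-S,0) → 101.5279 72.1617 26.5800 0.0000 0.0000
k=3: j=0 S=66.2578 intr=88.4522 cont=83.3204 V=88.4522[EX]; j=1 S=102.8441 intr=51.8659 cont=46.7340 V=51.8659[EX]; j=2 S=159.6328 intr=0.0000 cont=12.2665 V=12.2665[hold]; j=3 S=247.7792 intr=0.0000 cont=0.0000 V=0.0000[hold]  S*(3)=102.8441
k=2: j=0 S=82.5483 intr=72.1617 cont=67.0298 V=72.1617[EX]; j=1 S=128.1300 intr=26.5800 cont=30.1345 V=30.1345[hold]; j=2 S=198.8811 intr=0.0000 cont=5.6609 V=5.6609[hold]  S*(2)=82.5483
k=1: j=0 S=102.8441 intr=51.8659 cont=48.5302 V=51.8659[EX]; j=1 S=159.6328 intr=0.0000 cont=16.7676 V=16.7676[hold]  S*(1)=102.8441
k=0: j=0 S=128.1300 intr=26.5800 cont=32.4090 V=32.4090[hold]  S*(0)=-

price = 32.4090
boundary = - 102.8441 82.5483 102.8441
tree:
32.4090
51.8659 16.7676
72.1617 30.1345 5.6609
88.4522 51.8659 12.2665 0.0000
101.5279 72.1617 26.5800 0.0000 0.0000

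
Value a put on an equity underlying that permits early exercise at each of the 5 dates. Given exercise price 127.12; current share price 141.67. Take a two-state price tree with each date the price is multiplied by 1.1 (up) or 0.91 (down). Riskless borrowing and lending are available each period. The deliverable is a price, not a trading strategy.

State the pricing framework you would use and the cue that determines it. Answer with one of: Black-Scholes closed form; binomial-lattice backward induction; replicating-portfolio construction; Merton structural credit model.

framework: binomial-lattice backward induction

Key observation: the put (strike 127.12 on spot 141.67) is American-style on a 5-step discrete price model, so the early-exercise decision at every node requires stepwise backward valuation — a closed form cannot price the exercise right.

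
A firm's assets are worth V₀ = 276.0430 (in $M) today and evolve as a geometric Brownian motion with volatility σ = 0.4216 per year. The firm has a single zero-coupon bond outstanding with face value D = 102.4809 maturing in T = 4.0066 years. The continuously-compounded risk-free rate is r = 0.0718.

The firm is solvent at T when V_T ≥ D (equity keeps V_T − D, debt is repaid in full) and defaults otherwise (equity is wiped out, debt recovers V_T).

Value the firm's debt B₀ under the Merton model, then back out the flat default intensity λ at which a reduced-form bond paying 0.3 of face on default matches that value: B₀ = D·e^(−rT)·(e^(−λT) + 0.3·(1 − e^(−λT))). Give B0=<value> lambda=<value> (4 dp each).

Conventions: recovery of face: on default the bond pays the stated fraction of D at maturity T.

Apply the equity-as-call identities (strike 102.4809, horizon 4.0066 years):
d₁ = [ln(V₀/D) + (r + σ²/2)T] / (σ√T)
   = [ln(276.0430/102.4809) + (0.0718 + 0.5·0.4216²)·4.0066] / (0.4216·√4.0066)
   = [0.990880 + 0.643754] / 0.843895 = 1.937010
d₂ = d₁ − σ√T = 1.937010 − 0.843895 = 1.093115
N(d₁) = 0.973628,  N(d₂) = 0.862828,  e^(−rT) = 0.750006
E₀ = V₀·N(d₁) − D·e^(−rT)·N(d₂)
   = 276.0430·0.973628 − 102.4809·0.750006·0.862828 = 202.445071
B₀ = V₀ − E₀ = 276.0430 − 202.445071 = 73.597929
e^(−λT) = (B₀·e^(rT)/D − 0.3)/(1 − 0.3) = (73.5979·1.333322/102.4809 − 0.3)/0.7 = 0.93934520
λ = −ln(0.93934520)/4.0066 = 0.015617

B0=73.5979 lambda=0.0156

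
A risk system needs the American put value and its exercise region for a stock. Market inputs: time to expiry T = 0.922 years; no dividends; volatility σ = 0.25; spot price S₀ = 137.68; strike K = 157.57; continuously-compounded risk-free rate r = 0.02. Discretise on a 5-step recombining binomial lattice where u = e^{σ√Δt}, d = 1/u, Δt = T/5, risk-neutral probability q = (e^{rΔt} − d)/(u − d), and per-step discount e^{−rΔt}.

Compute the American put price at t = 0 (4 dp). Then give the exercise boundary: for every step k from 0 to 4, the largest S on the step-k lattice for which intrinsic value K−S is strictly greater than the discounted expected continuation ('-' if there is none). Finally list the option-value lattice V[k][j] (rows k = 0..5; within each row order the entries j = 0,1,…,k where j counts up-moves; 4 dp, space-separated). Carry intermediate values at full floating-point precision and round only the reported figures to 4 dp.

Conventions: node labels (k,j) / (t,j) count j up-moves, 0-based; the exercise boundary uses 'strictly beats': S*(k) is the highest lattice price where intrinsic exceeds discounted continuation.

Δt=0.18440, u=1.11333, d=0.89821, q=0.49036, disc=e^(-rΔt)=0.99632
k=5 terminal: V=max(K-S,0) → 77.0779 57.7999 33.9048 4.2869 0.0000 0.0000
k=4: j=0 S=89.6142 intr=67.9558 cont=67.3757 V=67.9558[EX]; j=1 S=111.0769 intr=46.4931 cont=45.9130 V=46.4931[EX]; j=2 S=137.6800 intr=19.8900 cont=19.3100 V=19.8900[EX]; j=3 S=170.6545 intr=0.0000 cont=2.1767 V=2.1767[hold]; j=4 S=211.5265 intr=0.0000 cont=0.0000 V=0.0000[hold]  S*(4)=137.6800
k=3: j=0 S=99.7701 intr=57.7999 cont=57.2199 V=57.7999[EX]; j=1 S=123.6652 intr=33.9048 cont=33.3248 V=33.9048[EX]; j=2 S=153.2831 intr=4.2869 cont=11.1628 V=11.1628[hold]; j=3 S=189.9946 intr=0.0000 cont=1.1052 V=1.1052[hold]  S*(3)=123.6652
k=2: j=0 S=111.0769 intr=46.4931 cont=45.9130 V=46.4931[EX]; j=1 S=137.6800 intr=19.8900 cont=22.6692 V=22.6692[hold]; j=2 S=170.6545 intr=0.0000 cont=6.2080 V=6.2080[hold]  S*(2)=111.0769
k=1: j=0 S=123.6652 intr=33.9048 cont=34.6826 V=34.6826[hold]; j=1 S=153.2831 intr=4.2869 cont=14.5435 V=14.5435[hold]  S*(1)=-
k=0: j=0 S=137.6800 intr=19.8900 cont=24.7158 V=24.7158[hold]  S*(0)=-

price = 24.7158
boundary = - - 111.0769 123.6652 137.6800
tree:
24.7158
34.6826 14.5435
46.4931 22.6692 6.2080
57.7999 33.9048 11.1628 1.1052
67.9558 46.4931 19.8900 2.1767 0.0000
77.0779 57.7999 33.9048 4.2869 0.0000 0.0000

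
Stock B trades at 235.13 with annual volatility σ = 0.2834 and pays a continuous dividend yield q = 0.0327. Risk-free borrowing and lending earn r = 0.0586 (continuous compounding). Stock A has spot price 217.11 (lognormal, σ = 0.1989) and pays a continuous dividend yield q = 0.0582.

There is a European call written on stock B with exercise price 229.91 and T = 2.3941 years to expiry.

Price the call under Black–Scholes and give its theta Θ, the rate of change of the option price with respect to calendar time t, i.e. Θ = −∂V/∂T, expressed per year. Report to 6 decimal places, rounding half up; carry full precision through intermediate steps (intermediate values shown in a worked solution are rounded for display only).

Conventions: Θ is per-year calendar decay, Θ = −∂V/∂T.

σ√T = 0.2834·√2.3941 = 0.438501
d₁ = (ln(S/K) + (r−q+σ²/2)T) / (σ√T) = (ln(235.13/229.91) + (0.0586−0.0327+0.2834²/2)·2.3941) / 0.438501 = (0.022451 + 0.158149) / 0.438501 = 0.411856
d₂ = d₁ − σ√T = 0.411856 − 0.438501 = -0.026645
e^{−rT} = 0.869102
e^{−qT} = 0.924699
N(d₁) = 0.659778,  N(d₂) = 0.489371
Call price V = S·e^{−qT}·N(d₁) − K·e^{−rT}·N(d₂) = 143.451792 − 97.783913 = 45.667879
φ(d₁) = (1/√(2π))·e^{−d₁²/2} = 0.366502
Θ = −S·e^{−qT}·φ(d₁)·σ/(2√T) + q·S·e^{−qT}·N(d₁) − r·K·e^{−rT}·N(d₂) = −7.297657 + 4.690874 − 5.730137 = -8.336921

price = 45.667879
Θ = -8.336921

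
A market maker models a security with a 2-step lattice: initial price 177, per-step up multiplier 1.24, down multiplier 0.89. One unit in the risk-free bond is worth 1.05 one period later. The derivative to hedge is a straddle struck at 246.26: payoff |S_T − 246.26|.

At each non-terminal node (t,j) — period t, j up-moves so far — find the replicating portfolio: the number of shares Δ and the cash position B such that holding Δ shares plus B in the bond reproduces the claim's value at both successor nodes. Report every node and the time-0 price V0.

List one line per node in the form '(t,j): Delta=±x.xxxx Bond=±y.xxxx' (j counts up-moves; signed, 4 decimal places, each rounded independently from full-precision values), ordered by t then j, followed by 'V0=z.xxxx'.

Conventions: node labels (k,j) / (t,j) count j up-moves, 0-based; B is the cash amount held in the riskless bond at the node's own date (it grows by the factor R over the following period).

(0,0): Delta=-0.6360 Bond=168.7586
(1,0): Delta=-1.0000 Bond=234.5333
(1,1): Delta=-0.3258 Bond=109.1090
V0=56.1820

Arbitrage-free pricing uses the up-move probability p* = (R−d)/(u−d) = 0.4571, discounting each step at R = 1.05.
Expiry values: V(2,0)=106.0583, V(2,1)=50.9228, V(2,2)=25.8952
  t=1,j=0: stock 157.5300 → up 195.3372 (V=50.9228), down 140.2017 (V=106.0583). Price 77.0033; hedge Δ=-1.0000, bond B=234.5333.
  t=1,j=1: stock 219.4800 → up 272.1552 (V=25.8952), down 195.3372 (V=50.9228). Price 37.6015; hedge Δ=-0.3258, bond B=109.1090.
  t=0,j=0: stock 177.0000 → up 219.4800 (V=37.6015), down 157.5300 (V=77.0033). Price 56.1820; hedge Δ=-0.6360, bond B=168.7586.
Verification: the root portfolio costs Δ(0,0)·S0 + B(0,0) = 56.1820, matching V0.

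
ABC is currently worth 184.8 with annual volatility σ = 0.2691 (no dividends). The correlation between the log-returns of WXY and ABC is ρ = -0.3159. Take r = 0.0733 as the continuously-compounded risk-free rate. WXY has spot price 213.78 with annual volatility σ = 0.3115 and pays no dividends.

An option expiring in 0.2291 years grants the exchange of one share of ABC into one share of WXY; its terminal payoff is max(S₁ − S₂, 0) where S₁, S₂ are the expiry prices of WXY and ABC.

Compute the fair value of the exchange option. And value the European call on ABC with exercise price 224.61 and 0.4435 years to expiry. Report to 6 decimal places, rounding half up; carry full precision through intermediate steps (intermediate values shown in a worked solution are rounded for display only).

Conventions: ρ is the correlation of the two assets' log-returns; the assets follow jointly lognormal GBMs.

exchange price = 35.980411
price(ABC call K=224.61) = 3.551455

σ_eff = √(σ₁² + σ₂² − 2ρσ₁σ₂) = √(0.3115² + 0.2691² − 2·-0.3159·0.3115·0.2691) = 0.471601
d₁ = (ln(S₁/S₂) + (q₂ − q₁ + σ_eff²/2)T) / (σ_eff√T) = (ln(213.78/184.8) + (0.0 − 0.0 + 0.111204)·0.2291) / 0.225729 = 0.758211
d₂ = d₁ − σ_eff√T = 0.758211 − 0.225729 = 0.532482
N(d₁) = 0.775838,  N(d₂) = 0.702804
V = S₁·e^{−q₁T}·N(d₁) − S₂·e^{−q₂T}·N(d₂) = 165.858548 − 129.878137 = 35.980411
[vanilla: ABC call K=224.61]
σ√T = 0.2691·√0.4435 = 0.179209
d₁ = (ln(S/K) + (r+σ²/2)T) / (σ√T) = (ln(184.8/224.61) + (0.0733+0.2691²/2)·0.4435) / 0.179209 = (-0.195091 + 0.048567) / 0.179209 = -0.817619
d₂ = d₁ − σ√T = -0.817619 − 0.179209 = -0.996828
e^{−rT} = 0.968014
N(d₁) = 0.206787,  N(d₂) = 0.159424
price = S·N(d₁) − K·e^{−rT}·N(d₂) = 38.214323 − 34.662868 = 3.551455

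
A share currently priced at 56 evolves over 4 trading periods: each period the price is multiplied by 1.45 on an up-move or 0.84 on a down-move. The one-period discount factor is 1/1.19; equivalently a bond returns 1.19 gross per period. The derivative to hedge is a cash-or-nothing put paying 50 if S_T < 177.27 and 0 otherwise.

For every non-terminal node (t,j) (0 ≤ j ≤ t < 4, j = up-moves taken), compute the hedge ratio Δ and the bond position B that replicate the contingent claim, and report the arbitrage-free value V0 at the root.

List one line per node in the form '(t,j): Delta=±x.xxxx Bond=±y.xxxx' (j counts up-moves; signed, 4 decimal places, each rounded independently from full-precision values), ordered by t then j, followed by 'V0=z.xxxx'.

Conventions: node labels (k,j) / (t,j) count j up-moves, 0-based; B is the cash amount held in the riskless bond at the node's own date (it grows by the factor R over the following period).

The replicating-portfolio and risk-neutral prices coincide; use p* = (1.19−0.84)/(1.45−0.84) = 0.5738 for the latter.
Payoffs at expiry: V(4,0)=50.0000, V(4,1)=50.0000, V(4,2)=50.0000, V(4,3)=50.0000, V(4,4)=0.0000
(3,0): S=33.1914. Δ = (V_up−V_dn)/(S_up−S_dn) = (50.0000−50.0000)/(48.1276−27.8808) = 0.0000. V = [p*·50.0000 + (1−p*)·50.0000]/1.19 = 42.0168. B = V − Δ·S = 42.0168.
(3,1): S=57.2947. Δ = (V_up−V_dn)/(S_up−S_dn) = (50.0000−50.0000)/(83.0773−48.1276) = 0.0000. V = [p*·50.0000 + (1−p*)·50.0000]/1.19 = 42.0168. B = V − Δ·S = 42.0168.
(3,2): S=98.9016. Δ = (V_up−V_dn)/(S_up−S_dn) = (50.0000−50.0000)/(143.4073−83.0773) = 0.0000. V = [p*·50.0000 + (1−p*)·50.0000]/1.19 = 42.0168. B = V − Δ·S = 42.0168.
(3,3): S=170.7230. Δ = (V_up−V_dn)/(S_up−S_dn) = (0.0000−50.0000)/(247.5483−143.4073) = -0.4801. V = [p*·0.0000 + (1−p*)·50.0000]/1.19 = 17.9088. B = V − Δ·S = 99.8760.
(2,0): S=39.5136. Δ = (V_up−V_dn)/(S_up−S_dn) = (42.0168−42.0168)/(57.2947−33.1914) = 0.0000. V = [p*·42.0168 + (1−p*)·42.0168]/1.19 = 35.3082. B = V − Δ·S = 35.3082.
(2,1): S=68.2080. Δ = (V_up−V_dn)/(S_up−S_dn) = (42.0168−42.0168)/(98.9016−57.2947) = 0.0000. V = [p*·42.0168 + (1−p*)·42.0168]/1.19 = 35.3082. B = V − Δ·S = 35.3082.
(2,2): S=117.7400. Δ = (V_up−V_dn)/(S_up−S_dn) = (17.9088−42.0168)/(170.7230−98.9016) = -0.3357. V = [p*·17.9088 + (1−p*)·42.0168]/1.19 = 23.6843. B = V − Δ·S = 63.2056.
(1,0): S=47.0400. Δ = (V_up−V_dn)/(S_up−S_dn) = (35.3082−35.3082)/(68.2080−39.5136) = 0.0000. V = [p*·35.3082 + (1−p*)·35.3082]/1.19 = 29.6708. B = V − Δ·S = 29.6708.
(1,1): S=81.2000. Δ = (V_up−V_dn)/(S_up−S_dn) = (23.6843−35.3082)/(117.7400−68.2080) = -0.2347. V = [p*·23.6843 + (1−p*)·35.3082]/1.19 = 24.0662. B = V − Δ·S = 43.1218.
(0,0): S=56.0000. Δ = (V_up−V_dn)/(S_up−S_dn) = (24.0662−29.6708)/(81.2000−47.0400) = -0.1641. V = [p*·24.0662 + (1−p*)·29.6708]/1.19 = 22.2311. B = V − Δ·S = 31.4190.
Check: Δ(0,0)·S0 + B(0,0) = 22.2311 = V0.

(0,0): Delta=-0.1641 Bond=31.4190
(1,0): Delta=0.0000 Bond=29.6708
(1,1): Delta=-0.2347 Bond=43.1218
(2,0): Delta=0.0000 Bond=35.3082
(2,1): Delta=0.0000 Bond=35.3082
(2,2): Delta=-0.3357 Bond=63.2056
(3,0): Delta=0.0000 Bond=42.0168
(3,1): Delta=0.0000 Bond=42.0168
(3,2): Delta=0.0000 Bond=42.0168
(3,3): Delta=-0.4801 Bond=99.8760
V0=22.2311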